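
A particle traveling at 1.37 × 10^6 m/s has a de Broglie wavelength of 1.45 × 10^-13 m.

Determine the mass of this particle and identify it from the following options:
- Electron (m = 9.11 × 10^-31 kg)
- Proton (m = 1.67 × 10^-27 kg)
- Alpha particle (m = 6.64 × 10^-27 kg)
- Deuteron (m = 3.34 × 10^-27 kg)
The particle is a deuteron.

From λ = h/(mv), solve for mass:

m = h/(λv)
m = (6.626 × 10^-34 J·s) / (1.45 × 10^-13 m × 1.37 × 10^6 m/s)
m = 3.34 × 10^-27 kg

Comparing with the listed masses, this is closest to a deuteron.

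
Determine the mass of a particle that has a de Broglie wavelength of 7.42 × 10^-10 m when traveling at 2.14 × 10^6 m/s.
4.17 × 10^-31 kg

From the de Broglie relation λ = h/(mv), we solve for m:

m = h/(λv)
m = (6.626 × 10^-34 J·s) / (7.42 × 10^-10 m × 2.14 × 10^6 m/s)
m = 4.17 × 10^-31 kg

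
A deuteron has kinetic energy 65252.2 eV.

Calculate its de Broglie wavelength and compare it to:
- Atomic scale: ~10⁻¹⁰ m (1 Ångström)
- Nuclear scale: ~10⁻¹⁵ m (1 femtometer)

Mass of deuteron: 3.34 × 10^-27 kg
λ = 7.93 × 10^-14 m, which is between nuclear and atomic scales.

Using λ = h/√(2mKE):

KE = 65252.2 eV = 1.045 × 10^-14 J

λ = h/√(2mKE)
λ = (6.626 × 10^-34 J·s) / √(2 × 3.34 × 10^-27 kg × 1.045 × 10^-14 J)
λ = 7.93 × 10^-14 m

Comparison:
- Atomic scale (10⁻¹⁰ m): λ is 0.00079× this size
- Nuclear scale (10⁻¹⁵ m): λ is 79× this size

The wavelength is between nuclear and atomic scales.

This wavelength is appropriate for probing atomic structure but too large for nuclear physics experiments.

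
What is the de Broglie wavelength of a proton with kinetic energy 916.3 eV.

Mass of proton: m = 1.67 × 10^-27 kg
9.46 × 10^-13 m

Using λ = h/√(2mKE):

First convert KE to Joules: KE = 916.3 eV = 1.468 × 10^-16 J

λ = h/√(2mKE)
λ = (6.626 × 10^-34 J·s) / √(2 × 1.67 × 10^-27 kg × 1.468 × 10^-16 J)
λ = 9.46 × 10^-13 m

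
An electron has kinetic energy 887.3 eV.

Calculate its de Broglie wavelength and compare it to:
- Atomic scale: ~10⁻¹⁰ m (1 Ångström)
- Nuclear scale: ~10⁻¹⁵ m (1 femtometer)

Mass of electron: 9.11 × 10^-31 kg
λ = 4.12 × 10^-11 m, which is between nuclear and atomic scales.

Using λ = h/√(2mKE):

KE = 887.3 eV = 1.422 × 10^-16 J

λ = h/√(2mKE)
λ = (6.626 × 10^-34 J·s) / √(2 × 9.11 × 10^-31 kg × 1.422 × 10^-16 J)
λ = 4.12 × 10^-11 m

Comparison:
- Atomic scale (10⁻¹⁰ m): λ is 0.41× this size
- Nuclear scale (10⁻¹⁵ m): λ is 4.1e+04× this size

The wavelength is between nuclear and atomic scales.

This wavelength is appropriate for probing atomic structure but too large for nuclear physics experiments.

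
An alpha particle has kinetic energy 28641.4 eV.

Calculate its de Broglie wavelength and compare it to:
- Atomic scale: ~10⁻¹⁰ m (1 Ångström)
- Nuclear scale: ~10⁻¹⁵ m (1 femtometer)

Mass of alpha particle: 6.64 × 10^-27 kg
λ = 8.49 × 10^-14 m, which is between nuclear and atomic scales.

Using λ = h/√(2mKE):

KE = 28641.4 eV = 4.589 × 10^-15 J

λ = h/√(2mKE)
λ = (6.626 × 10^-34 J·s) / √(2 × 6.64 × 10^-27 kg × 4.589 × 10^-15 J)
λ = 8.49 × 10^-14 m

Comparison:
- Atomic scale (10⁻¹⁰ m): λ is 0.00085× this size
- Nuclear scale (10⁻¹⁵ m): λ is 85× this size

The wavelength is between nuclear and atomic scales.

This wavelength is appropriate for probing atomic structure but too large for nuclear physics experiments.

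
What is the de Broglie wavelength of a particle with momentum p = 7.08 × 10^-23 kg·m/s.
9.36 × 10^-12 m

Using the de Broglie relation λ = h/p:

λ = h/p
λ = (6.626 × 10^-34 J·s) / (7.08 × 10^-23 kg·m/s)
λ = 9.36 × 10^-12 m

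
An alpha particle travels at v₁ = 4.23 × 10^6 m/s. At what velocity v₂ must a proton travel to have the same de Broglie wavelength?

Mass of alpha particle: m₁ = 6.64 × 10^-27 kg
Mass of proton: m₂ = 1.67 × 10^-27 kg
v₂ = 1.68 × 10^7 m/s

For equal de Broglie wavelengths: λ₁ = λ₂

h/(m₁v₁) = h/(m₂v₂)
m₁v₁ = m₂v₂
v₂ = v₁ · (m₁/m₂)

v₂ = 4.23 × 10^6 m/s × (6.64 × 10^-27 kg / 1.67 × 10^-27 kg)
v₂ = 1.68 × 10^7 m/s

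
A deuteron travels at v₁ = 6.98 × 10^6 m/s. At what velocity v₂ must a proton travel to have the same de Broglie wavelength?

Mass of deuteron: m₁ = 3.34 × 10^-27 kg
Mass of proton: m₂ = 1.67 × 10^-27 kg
v₂ = 1.40 × 10^7 m/s

For equal de Broglie wavelengths: λ₁ = λ₂

h/(m₁v₁) = h/(m₂v₂)
m₁v₁ = m₂v₂
v₂ = v₁ · (m₁/m₂)

v₂ = 6.98 × 10^6 m/s × (3.34 × 10^-27 kg / 1.67 × 10^-27 kg)
v₂ = 1.40 × 10^7 m/s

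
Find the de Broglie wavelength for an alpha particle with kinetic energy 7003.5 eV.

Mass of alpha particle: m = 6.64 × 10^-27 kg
1.72 × 10^-13 m

Using λ = h/√(2mKE):

First convert KE to Joules: KE = 7003.5 eV = 1.122 × 10^-15 J

λ = h/√(2mKE)
λ = (6.626 × 10^-34 J·s) / √(2 × 6.64 × 10^-27 kg × 1.122 × 10^-15 J)
λ = 1.72 × 10^-13 m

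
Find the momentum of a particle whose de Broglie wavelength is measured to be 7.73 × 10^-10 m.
8.57 × 10^-25 kg·m/s

From the de Broglie relation λ = h/p, we solve for p:

p = h/λ
p = (6.626 × 10^-34 J·s) / (7.73 × 10^-10 m)
p = 8.57 × 10^-25 kg·m/s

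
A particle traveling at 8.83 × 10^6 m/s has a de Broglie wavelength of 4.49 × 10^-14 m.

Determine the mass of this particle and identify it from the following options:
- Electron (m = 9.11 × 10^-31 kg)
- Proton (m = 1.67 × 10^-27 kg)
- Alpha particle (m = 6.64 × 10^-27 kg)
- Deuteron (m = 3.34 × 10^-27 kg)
The particle is a proton.

From λ = h/(mv), solve for mass:

m = h/(λv)
m = (6.626 × 10^-34 J·s) / (4.49 × 10^-14 m × 8.83 × 10^6 m/s)
m = 1.67 × 10^-27 kg

Comparing with the listed masses, this is closest to a proton.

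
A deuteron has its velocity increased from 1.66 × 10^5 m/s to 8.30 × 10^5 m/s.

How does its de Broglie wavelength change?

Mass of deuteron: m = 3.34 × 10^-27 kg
The wavelength decreases by a factor of 5.

Using λ = h/(mv):

Initial wavelength: λ₁ = h/(mv₁) = 1.20 × 10^-12 m
Final wavelength: λ₂ = h/(mv₂) = 2.39 × 10^-13 m

Since λ ∝ 1/v, when velocity increases by a factor of 5, the wavelength decreases by a factor of 5.

λ₂/λ₁ = v₁/v₂ = 1/5

The wavelength decreases by a factor of 5.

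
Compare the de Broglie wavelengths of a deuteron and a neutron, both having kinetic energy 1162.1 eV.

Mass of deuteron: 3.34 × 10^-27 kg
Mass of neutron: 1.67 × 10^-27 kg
The neutron has the longer wavelength.

Using λ = h/√(2mKE):

For deuteron: λ₁ = h/√(2m₁KE) = 5.94 × 10^-13 m
For neutron: λ₂ = h/√(2m₂KE) = 8.40 × 10^-13 m

Since λ ∝ 1/√m at constant kinetic energy, the lighter particle has the longer wavelength.

The neutron has the longer de Broglie wavelength.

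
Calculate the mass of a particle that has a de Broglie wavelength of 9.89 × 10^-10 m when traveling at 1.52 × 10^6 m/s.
4.41 × 10^-31 kg

From the de Broglie relation λ = h/(mv), we solve for m:

m = h/(λv)
m = (6.626 × 10^-34 J·s) / (9.89 × 10^-10 m × 1.52 × 10^6 m/s)
m = 4.41 × 10^-31 kg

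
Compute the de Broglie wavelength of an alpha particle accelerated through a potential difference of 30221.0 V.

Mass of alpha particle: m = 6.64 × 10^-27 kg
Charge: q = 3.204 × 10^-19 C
5.84 × 10^-14 m

When a particle is accelerated through voltage V, it gains kinetic energy KE = qV.

The de Broglie wavelength is then λ = h/√(2mqV):

λ = h/√(2mqV)
λ = (6.626 × 10^-34 J·s) / √(2 × 6.64 × 10^-27 kg × 3.204 × 10^-19 C × 30221.0 V)
λ = 5.84 × 10^-14 m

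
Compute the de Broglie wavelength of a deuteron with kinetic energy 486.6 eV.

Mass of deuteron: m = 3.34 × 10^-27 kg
9.18 × 10^-13 m

Using λ = h/√(2mKE):

First convert KE to Joules: KE = 486.6 eV = 7.796 × 10^-17 J

λ = h/√(2mKE)
λ = (6.626 × 10^-34 J·s) / √(2 × 3.34 × 10^-27 kg × 7.796 × 10^-17 J)
λ = 9.18 × 10^-13 m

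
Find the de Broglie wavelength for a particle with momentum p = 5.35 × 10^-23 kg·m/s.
1.24 × 10^-11 m

Using the de Broglie relation λ = h/p:

λ = h/p
λ = (6.626 × 10^-34 J·s) / (5.35 × 10^-23 kg·m/s)
λ = 1.24 × 10^-11 m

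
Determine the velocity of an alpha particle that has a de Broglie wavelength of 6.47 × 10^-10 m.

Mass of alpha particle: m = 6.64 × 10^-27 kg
1.54 × 10^2 m/s

From the de Broglie relation λ = h/(mv), we solve for v:

v = h/(mλ)
v = (6.626 × 10^-34 J·s) / (6.64 × 10^-27 kg × 6.47 × 10^-10 m)
v = 1.54 × 10^2 m/s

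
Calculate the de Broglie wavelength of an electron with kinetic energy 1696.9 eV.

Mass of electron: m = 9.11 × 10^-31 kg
2.98 × 10^-11 m

Using λ = h/√(2mKE):

First convert KE to Joules: KE = 1696.9 eV = 2.719 × 10^-16 J

λ = h/√(2mKE)
λ = (6.626 × 10^-34 J·s) / √(2 × 9.11 × 10^-31 kg × 2.719 × 10^-16 J)
λ = 2.98 × 10^-11 m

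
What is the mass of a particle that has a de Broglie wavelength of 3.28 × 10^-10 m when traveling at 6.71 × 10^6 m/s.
3.01 × 10^-31 kg

From the de Broglie relation λ = h/(mv), we solve for m:

m = h/(λv)
m = (6.626 × 10^-34 J·s) / (3.28 × 10^-10 m × 6.71 × 10^6 m/s)
m = 3.01 × 10^-31 kg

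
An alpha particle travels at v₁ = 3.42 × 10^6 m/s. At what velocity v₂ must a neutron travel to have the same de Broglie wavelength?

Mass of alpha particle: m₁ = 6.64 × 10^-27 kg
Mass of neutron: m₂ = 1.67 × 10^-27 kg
v₂ = 1.36 × 10^7 m/s

For equal de Broglie wavelengths: λ₁ = λ₂

h/(m₁v₁) = h/(m₂v₂)
m₁v₁ = m₂v₂
v₂ = v₁ · (m₁/m₂)

v₂ = 3.42 × 10^6 m/s × (6.64 × 10^-27 kg / 1.67 × 10^-27 kg)
v₂ = 1.36 × 10^7 m/s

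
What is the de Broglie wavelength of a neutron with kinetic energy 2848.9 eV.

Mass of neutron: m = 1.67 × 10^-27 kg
5.37 × 10^-13 m

Using λ = h/√(2mKE):

First convert KE to Joules: KE = 2848.9 eV = 4.564 × 10^-16 J

λ = h/√(2mKE)
λ = (6.626 × 10^-34 J·s) / √(2 × 1.67 × 10^-27 kg × 4.564 × 10^-16 J)
λ = 5.37 × 10^-13 m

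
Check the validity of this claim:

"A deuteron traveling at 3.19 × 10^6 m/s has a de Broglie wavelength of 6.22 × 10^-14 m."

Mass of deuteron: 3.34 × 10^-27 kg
True

The claim is correct.

Using λ = h/(mv):
λ = (6.626 × 10^-34 J·s) / (3.34 × 10^-27 kg × 3.19 × 10^6 m/s)
λ = 6.22 × 10^-14 m

This matches the claimed value.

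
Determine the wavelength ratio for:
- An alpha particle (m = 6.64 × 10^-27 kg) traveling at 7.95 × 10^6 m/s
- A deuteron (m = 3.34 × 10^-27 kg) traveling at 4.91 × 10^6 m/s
λ₁/λ₂ = 0.311

Using λ = h/(mv):

λ₁ = h/(m₁v₁) = 1.26 × 10^-14 m
λ₂ = h/(m₂v₂) = 4.04 × 10^-14 m

Ratio λ₁/λ₂ = (m₂v₂)/(m₁v₁)
         = (3.34 × 10^-27 kg × 4.91 × 10^6 m/s) / (6.64 × 10^-27 kg × 7.95 × 10^6 m/s)
         = 0.311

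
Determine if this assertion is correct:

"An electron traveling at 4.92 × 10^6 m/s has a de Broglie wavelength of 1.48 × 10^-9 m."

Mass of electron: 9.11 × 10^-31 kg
False

The claim is incorrect.

Using λ = h/(mv):
λ = (6.626 × 10^-34 J·s) / (9.11 × 10^-31 kg × 4.92 × 10^6 m/s)
λ = 1.48 × 10^-10 m

The actual wavelength differs from the claimed 1.48 × 10^-9 m.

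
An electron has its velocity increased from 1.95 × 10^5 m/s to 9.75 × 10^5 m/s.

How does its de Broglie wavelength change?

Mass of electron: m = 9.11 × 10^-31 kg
The wavelength decreases by a factor of 5.

Using λ = h/(mv):

Initial wavelength: λ₁ = h/(mv₁) = 3.73 × 10^-9 m
Final wavelength: λ₂ = h/(mv₂) = 7.46 × 10^-10 m

Since λ ∝ 1/v, when velocity increases by a factor of 5, the wavelength decreases by a factor of 5.

λ₂/λ₁ = v₁/v₂ = 1/5

The wavelength decreases by a factor of 5.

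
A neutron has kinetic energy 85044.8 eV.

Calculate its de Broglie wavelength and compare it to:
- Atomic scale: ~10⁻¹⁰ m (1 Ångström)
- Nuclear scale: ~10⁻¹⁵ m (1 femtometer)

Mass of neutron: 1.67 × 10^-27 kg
λ = 9.82 × 10^-14 m, which is between nuclear and atomic scales.

Using λ = h/√(2mKE):

KE = 85044.8 eV = 1.363 × 10^-14 J

λ = h/√(2mKE)
λ = (6.626 × 10^-34 J·s) / √(2 × 1.67 × 10^-27 kg × 1.363 × 10^-14 J)
λ = 9.82 × 10^-14 m

Comparison:
- Atomic scale (10⁻¹⁰ m): λ is 0.00098× this size
- Nuclear scale (10⁻¹⁵ m): λ is 98× this size

The wavelength is between nuclear and atomic scales.

This wavelength is appropriate for probing atomic structure but too large for nuclear physics experiments.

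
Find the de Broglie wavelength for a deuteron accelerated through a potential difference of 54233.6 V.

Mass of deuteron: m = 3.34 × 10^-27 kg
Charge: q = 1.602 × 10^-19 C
8.70 × 10^-14 m

When a particle is accelerated through voltage V, it gains kinetic energy KE = qV.

The de Broglie wavelength is then λ = h/√(2mqV):

λ = h/√(2mqV)
λ = (6.626 × 10^-34 J·s) / √(2 × 3.34 × 10^-27 kg × 1.602 × 10^-19 C × 54233.6 V)
λ = 8.70 × 10^-14 m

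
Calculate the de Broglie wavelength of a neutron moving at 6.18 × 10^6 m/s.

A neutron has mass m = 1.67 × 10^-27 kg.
6.42 × 10^-14 m

Using the de Broglie relation λ = h/(mv):

λ = h/(mv)
λ = (6.626 × 10^-34 J·s) / (1.67 × 10^-27 kg × 6.18 × 10^6 m/s)
λ = 6.42 × 10^-14 m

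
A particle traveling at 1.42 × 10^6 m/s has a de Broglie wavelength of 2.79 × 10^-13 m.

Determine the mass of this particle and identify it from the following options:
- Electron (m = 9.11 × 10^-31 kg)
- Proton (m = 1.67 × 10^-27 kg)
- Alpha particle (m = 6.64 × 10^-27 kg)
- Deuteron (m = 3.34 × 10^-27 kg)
The particle is a proton.

From λ = h/(mv), solve for mass:

m = h/(λv)
m = (6.626 × 10^-34 J·s) / (2.79 × 10^-13 m × 1.42 × 10^6 m/s)
m = 1.67 × 10^-27 kg

Comparing with the listed masses, this is closest to a proton.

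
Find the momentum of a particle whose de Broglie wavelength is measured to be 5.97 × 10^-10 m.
1.11 × 10^-24 kg·m/s

From the de Broglie relation λ = h/p, we solve for p:

p = h/λ
p = (6.626 × 10^-34 J·s) / (5.97 × 10^-10 m)
p = 1.11 × 10^-24 kg·m/s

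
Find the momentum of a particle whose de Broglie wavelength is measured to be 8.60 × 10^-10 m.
7.70 × 10^-25 kg·m/s

From the de Broglie relation λ = h/p, we solve for p:

p = h/λ
p = (6.626 × 10^-34 J·s) / (8.60 × 10^-10 m)
p = 7.70 × 10^-25 kg·m/s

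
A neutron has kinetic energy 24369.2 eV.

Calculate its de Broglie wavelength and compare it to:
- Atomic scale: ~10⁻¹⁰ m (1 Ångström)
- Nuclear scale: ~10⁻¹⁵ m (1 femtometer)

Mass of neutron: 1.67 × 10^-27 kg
λ = 1.83 × 10^-13 m, which is between nuclear and atomic scales.

Using λ = h/√(2mKE):

KE = 24369.2 eV = 3.904 × 10^-15 J

λ = h/√(2mKE)
λ = (6.626 × 10^-34 J·s) / √(2 × 1.67 × 10^-27 kg × 3.904 × 10^-15 J)
λ = 1.83 × 10^-13 m

Comparison:
- Atomic scale (10⁻¹⁰ m): λ is 0.0018× this size
- Nuclear scale (10⁻¹⁵ m): λ is 1.8e+02× this size

The wavelength is between nuclear and atomic scales.

This wavelength is appropriate for probing atomic structure but too large for nuclear physics experiments.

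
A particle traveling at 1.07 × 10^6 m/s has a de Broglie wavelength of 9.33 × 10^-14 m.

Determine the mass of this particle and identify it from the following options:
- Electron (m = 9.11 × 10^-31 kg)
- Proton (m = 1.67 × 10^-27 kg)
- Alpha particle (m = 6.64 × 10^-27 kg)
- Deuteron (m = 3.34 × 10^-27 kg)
The particle is an alpha particle.

From λ = h/(mv), solve for mass:

m = h/(λv)
m = (6.626 × 10^-34 J·s) / (9.33 × 10^-14 m × 1.07 × 10^6 m/s)
m = 6.64 × 10^-27 kg

Comparing with the listed masses, this is closest to an alpha particle.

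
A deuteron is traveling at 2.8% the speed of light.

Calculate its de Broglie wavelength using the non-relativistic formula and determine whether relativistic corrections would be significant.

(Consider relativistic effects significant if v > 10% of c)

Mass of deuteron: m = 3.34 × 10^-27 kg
No, relativistic corrections are not needed.

Using the non-relativistic de Broglie formula λ = h/(mv):

v = 2.8% × c = 8.394 × 10^6 m/s

λ = h/(mv)
λ = (6.626 × 10^-34 J·s) / (3.34 × 10^-27 kg × 8.394 × 10^6 m/s)
λ = 2.36 × 10^-14 m

Since v = 2.8% of c < 10% of c, relativistic corrections are NOT significant and this non-relativistic result is a good approximation.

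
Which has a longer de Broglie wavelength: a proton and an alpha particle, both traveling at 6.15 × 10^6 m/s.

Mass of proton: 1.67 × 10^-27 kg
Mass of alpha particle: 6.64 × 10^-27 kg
The proton has the longer wavelength.

Using λ = h/(mv), since both particles have the same velocity, the wavelength depends only on mass.

For proton: λ₁ = h/(m₁v) = 6.45 × 10^-14 m
For alpha particle: λ₂ = h/(m₂v) = 1.62 × 10^-14 m

Since λ ∝ 1/m at constant velocity, the lighter particle has the longer wavelength.

The proton has the longer de Broglie wavelength.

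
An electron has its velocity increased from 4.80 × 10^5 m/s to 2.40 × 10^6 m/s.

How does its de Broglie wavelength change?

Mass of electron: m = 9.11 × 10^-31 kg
The wavelength decreases by a factor of 5.

Using λ = h/(mv):

Initial wavelength: λ₁ = h/(mv₁) = 1.52 × 10^-9 m
Final wavelength: λ₂ = h/(mv₂) = 3.03 × 10^-10 m

Since λ ∝ 1/v, when velocity increases by a factor of 5, the wavelength decreases by a factor of 5.

λ₂/λ₁ = v₁/v₂ = 1/5

The wavelength decreases by a factor of 5.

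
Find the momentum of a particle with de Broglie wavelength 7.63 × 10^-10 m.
8.68 × 10^-25 kg·m/s

From the de Broglie relation λ = h/p, we solve for p:

p = h/λ
p = (6.626 × 10^-34 J·s) / (7.63 × 10^-10 m)
p = 8.68 × 10^-25 kg·m/s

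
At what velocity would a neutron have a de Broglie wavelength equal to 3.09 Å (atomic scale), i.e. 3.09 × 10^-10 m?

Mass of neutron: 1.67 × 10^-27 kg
1.28 × 10^3 m/s

From λ = h/(mv), solve for v:

v = h/(mλ)
v = (6.626 × 10^-34 J·s) / (1.67 × 10^-27 kg × 3.09 × 10^-10 m)
v = 1.28 × 10^3 m/s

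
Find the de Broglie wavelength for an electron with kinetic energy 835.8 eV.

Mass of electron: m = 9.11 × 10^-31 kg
4.24 × 10^-11 m

Using λ = h/√(2mKE):

First convert KE to Joules: KE = 835.8 eV = 1.339 × 10^-16 J

λ = h/√(2mKE)
λ = (6.626 × 10^-34 J·s) / √(2 × 9.11 × 10^-31 kg × 1.339 × 10^-16 J)
λ = 4.24 × 10^-11 m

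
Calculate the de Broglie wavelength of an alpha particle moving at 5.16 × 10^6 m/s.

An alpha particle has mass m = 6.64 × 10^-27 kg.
1.93 × 10^-14 m

Using the de Broglie relation λ = h/(mv):

λ = h/(mv)
λ = (6.626 × 10^-34 J·s) / (6.64 × 10^-27 kg × 5.16 × 10^6 m/s)
λ = 1.93 × 10^-14 m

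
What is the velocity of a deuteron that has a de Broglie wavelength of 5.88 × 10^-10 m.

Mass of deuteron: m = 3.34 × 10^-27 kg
3.37 × 10^2 m/s

From the de Broglie relation λ = h/(mv), we solve for v:

v = h/(mλ)
v = (6.626 × 10^-34 J·s) / (3.34 × 10^-27 kg × 5.88 × 10^-10 m)
v = 3.37 × 10^2 m/s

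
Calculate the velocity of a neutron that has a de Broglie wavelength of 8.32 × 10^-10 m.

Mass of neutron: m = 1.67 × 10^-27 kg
4.77 × 10^2 m/s

From the de Broglie relation λ = h/(mv), we solve for v:

v = h/(mλ)
v = (6.626 × 10^-34 J·s) / (1.67 × 10^-27 kg × 8.32 × 10^-10 m)
v = 4.77 × 10^2 m/s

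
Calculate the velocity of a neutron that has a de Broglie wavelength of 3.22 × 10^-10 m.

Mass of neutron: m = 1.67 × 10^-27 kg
1.23 × 10^3 m/s

From the de Broglie relation λ = h/(mv), we solve for v:

v = h/(mλ)
v = (6.626 × 10^-34 J·s) / (1.67 × 10^-27 kg × 3.22 × 10^-10 m)
v = 1.23 × 10^3 m/s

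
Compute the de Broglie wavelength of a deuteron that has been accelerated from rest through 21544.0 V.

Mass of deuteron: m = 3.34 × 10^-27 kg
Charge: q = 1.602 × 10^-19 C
1.38 × 10^-13 m

When a particle is accelerated through voltage V, it gains kinetic energy KE = qV.

The de Broglie wavelength is then λ = h/√(2mqV):

λ = h/√(2mqV)
λ = (6.626 × 10^-34 J·s) / √(2 × 3.34 × 10^-27 kg × 1.602 × 10^-19 C × 21544.0 V)
λ = 1.38 × 10^-13 m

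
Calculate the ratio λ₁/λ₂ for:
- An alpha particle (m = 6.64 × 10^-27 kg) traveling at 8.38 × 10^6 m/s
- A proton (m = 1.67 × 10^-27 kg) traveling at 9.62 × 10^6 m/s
λ₁/λ₂ = 0.289

Using λ = h/(mv):

λ₁ = h/(m₁v₁) = 1.19 × 10^-14 m
λ₂ = h/(m₂v₂) = 4.12 × 10^-14 m

Ratio λ₁/λ₂ = (m₂v₂)/(m₁v₁)
         = (1.67 × 10^-27 kg × 9.62 × 10^6 m/s) / (6.64 × 10^-27 kg × 8.38 × 10^6 m/s)
         = 0.289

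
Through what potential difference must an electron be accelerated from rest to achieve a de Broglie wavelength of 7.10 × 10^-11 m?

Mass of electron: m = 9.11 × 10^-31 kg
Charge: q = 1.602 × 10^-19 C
298 V

From λ = h/√(2mqV), we solve for V:

λ² = h²/(2mqV)
V = h²/(2mqλ²)
V = (6.626 × 10^-34 J·s)² / (2 × 9.11 × 10^-31 kg × 1.602 × 10^-19 C × (7.10 × 10^-11 m)²)
V = 298 V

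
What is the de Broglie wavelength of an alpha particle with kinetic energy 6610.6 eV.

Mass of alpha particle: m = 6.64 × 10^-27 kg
1.77 × 10^-13 m

Using λ = h/√(2mKE):

First convert KE to Joules: KE = 6610.6 eV = 1.059 × 10^-15 J

λ = h/√(2mKE)
λ = (6.626 × 10^-34 J·s) / √(2 × 6.64 × 10^-27 kg × 1.059 × 10^-15 J)
λ = 1.77 × 10^-13 m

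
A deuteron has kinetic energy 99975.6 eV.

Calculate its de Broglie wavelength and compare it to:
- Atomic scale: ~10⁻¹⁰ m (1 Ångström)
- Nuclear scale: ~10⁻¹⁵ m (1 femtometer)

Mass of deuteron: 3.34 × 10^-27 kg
λ = 6.41 × 10^-14 m, which is between nuclear and atomic scales.

Using λ = h/√(2mKE):

KE = 99975.6 eV = 1.602 × 10^-14 J

λ = h/√(2mKE)
λ = (6.626 × 10^-34 J·s) / √(2 × 3.34 × 10^-27 kg × 1.602 × 10^-14 J)
λ = 6.41 × 10^-14 m

Comparison:
- Atomic scale (10⁻¹⁰ m): λ is 0.00064× this size
- Nuclear scale (10⁻¹⁵ m): λ is 64× this size

The wavelength is between nuclear and atomic scales.

This wavelength is appropriate for probing atomic structure but too large for nuclear physics experiments.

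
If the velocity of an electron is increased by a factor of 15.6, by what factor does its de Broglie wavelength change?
The wavelength decreases by a factor of 15.6.

From λ = h/(mv), the wavelength is inversely proportional to velocity:

λ ∝ 1/v

If v → 15.6v, then λ → λ/15.6

When velocity is increased by a factor of 15.6, the wavelength decreases by a factor of 15.6.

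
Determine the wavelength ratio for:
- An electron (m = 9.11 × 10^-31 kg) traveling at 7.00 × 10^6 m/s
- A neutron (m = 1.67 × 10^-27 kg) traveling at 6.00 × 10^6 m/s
λ₁/λ₂ = 1.57 × 10^3

Using λ = h/(mv):

λ₁ = h/(m₁v₁) = 1.04 × 10^-10 m
λ₂ = h/(m₂v₂) = 6.61 × 10^-14 m

Ratio λ₁/λ₂ = (m₂v₂)/(m₁v₁)
         = (1.67 × 10^-27 kg × 6.00 × 10^6 m/s) / (9.11 × 10^-31 kg × 7.00 × 10^6 m/s)
         = 1.57 × 10^3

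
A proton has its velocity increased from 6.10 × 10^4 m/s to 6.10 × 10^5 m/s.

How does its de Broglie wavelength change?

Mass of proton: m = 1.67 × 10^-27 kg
The wavelength decreases by a factor of 10.

Using λ = h/(mv):

Initial wavelength: λ₁ = h/(mv₁) = 6.50 × 10^-12 m
Final wavelength: λ₂ = h/(mv₂) = 6.50 × 10^-13 m

Since λ ∝ 1/v, when velocity increases by a factor of 10, the wavelength decreases by a factor of 10.

λ₂/λ₁ = v₁/v₂ = 1/10

The wavelength decreases by a factor of 10.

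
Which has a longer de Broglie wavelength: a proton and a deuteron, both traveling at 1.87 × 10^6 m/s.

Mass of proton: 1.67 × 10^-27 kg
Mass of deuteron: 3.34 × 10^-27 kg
The proton has the longer wavelength.

Using λ = h/(mv), since both particles have the same velocity, the wavelength depends only on mass.

For proton: λ₁ = h/(m₁v) = 2.12 × 10^-13 m
For deuteron: λ₂ = h/(m₂v) = 1.06 × 10^-13 m

Since λ ∝ 1/m at constant velocity, the lighter particle has the longer wavelength.

The proton has the longer de Broglie wavelength.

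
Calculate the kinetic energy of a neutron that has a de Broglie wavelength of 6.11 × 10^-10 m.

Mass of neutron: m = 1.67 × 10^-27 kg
3.52 × 10^-22 J (or 2.20 × 10^-3 eV)

From λ = h/√(2mKE), we solve for KE:

λ² = h²/(2mKE)
KE = h²/(2mλ²)
KE = (6.626 × 10^-34 J·s)² / (2 × 1.67 × 10^-27 kg × (6.11 × 10^-10 m)²)
KE = 3.52 × 10^-22 J
KE = 2.20 × 10^-3 eV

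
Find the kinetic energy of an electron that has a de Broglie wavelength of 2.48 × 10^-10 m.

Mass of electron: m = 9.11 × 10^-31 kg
3.92 × 10^-18 J (or 24.5 eV)

From λ = h/√(2mKE), we solve for KE:

λ² = h²/(2mKE)
KE = h²/(2mλ²)
KE = (6.626 × 10^-34 J·s)² / (2 × 9.11 × 10^-31 kg × (2.48 × 10^-10 m)²)
KE = 3.92 × 10^-18 J
KE = 24.5 eV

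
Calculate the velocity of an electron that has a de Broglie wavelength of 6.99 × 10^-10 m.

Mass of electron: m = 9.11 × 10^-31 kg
1.04 × 10^6 m/s

From the de Broglie relation λ = h/(mv), we solve for v:

v = h/(mλ)
v = (6.626 × 10^-34 J·s) / (9.11 × 10^-31 kg × 6.99 × 10^-10 m)
v = 1.04 × 10^6 m/s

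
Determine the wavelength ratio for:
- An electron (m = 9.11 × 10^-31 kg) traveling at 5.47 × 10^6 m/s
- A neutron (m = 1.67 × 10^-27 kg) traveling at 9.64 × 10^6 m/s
λ₁/λ₂ = 3.23 × 10^3

Using λ = h/(mv):

λ₁ = h/(m₁v₁) = 1.33 × 10^-10 m
λ₂ = h/(m₂v₂) = 4.12 × 10^-14 m

Ratio λ₁/λ₂ = (m₂v₂)/(m₁v₁)
         = (1.67 × 10^-27 kg × 9.64 × 10^6 m/s) / (9.11 × 10^-31 kg × 5.47 × 10^6 m/s)
         = 3.23 × 10^3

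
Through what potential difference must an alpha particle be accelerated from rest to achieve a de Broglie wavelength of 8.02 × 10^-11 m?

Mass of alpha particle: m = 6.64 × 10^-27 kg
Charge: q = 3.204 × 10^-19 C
1.60 × 10^-2 V

From λ = h/√(2mqV), we solve for V:

λ² = h²/(2mqV)
V = h²/(2mqλ²)
V = (6.626 × 10^-34 J·s)² / (2 × 6.64 × 10^-27 kg × 3.204 × 10^-19 C × (8.02 × 10^-11 m)²)
V = 1.60 × 10^-2 V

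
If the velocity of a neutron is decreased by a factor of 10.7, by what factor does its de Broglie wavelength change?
The wavelength increases by a factor of 10.7.

From λ = h/(mv), the wavelength is inversely proportional to velocity:

λ ∝ 1/v

If v → v/10.7, then λ → 10.7λ

When velocity is decreased by a factor of 10.7, the wavelength increases by a factor of 10.7.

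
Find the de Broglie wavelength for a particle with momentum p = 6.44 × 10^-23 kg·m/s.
1.03 × 10^-11 m

Using the de Broglie relation λ = h/p:

λ = h/p
λ = (6.626 × 10^-34 J·s) / (6.44 × 10^-23 kg·m/s)
λ = 1.03 × 10^-11 m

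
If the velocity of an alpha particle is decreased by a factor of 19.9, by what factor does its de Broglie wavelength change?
The wavelength increases by a factor of 19.9.

From λ = h/(mv), the wavelength is inversely proportional to velocity:

λ ∝ 1/v

If v → v/19.9, then λ → 19.9λ

When velocity is decreased by a factor of 19.9, the wavelength increases by a factor of 19.9.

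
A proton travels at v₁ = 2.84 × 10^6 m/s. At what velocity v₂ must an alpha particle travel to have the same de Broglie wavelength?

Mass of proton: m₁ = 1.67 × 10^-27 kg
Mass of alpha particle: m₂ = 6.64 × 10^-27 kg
v₂ = 7.14 × 10^5 m/s

For equal de Broglie wavelengths: λ₁ = λ₂

h/(m₁v₁) = h/(m₂v₂)
m₁v₁ = m₂v₂
v₂ = v₁ · (m₁/m₂)

v₂ = 2.84 × 10^6 m/s × (1.67 × 10^-27 kg / 6.64 × 10^-27 kg)
v₂ = 7.14 × 10^5 m/s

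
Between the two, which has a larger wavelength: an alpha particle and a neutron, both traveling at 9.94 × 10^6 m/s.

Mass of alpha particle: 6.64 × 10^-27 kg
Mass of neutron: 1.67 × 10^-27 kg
The neutron has the longer wavelength.

Using λ = h/(mv), since both particles have the same velocity, the wavelength depends only on mass.

For alpha particle: λ₁ = h/(m₁v) = 1.00 × 10^-14 m
For neutron: λ₂ = h/(m₂v) = 3.99 × 10^-14 m

Since λ ∝ 1/m at constant velocity, the lighter particle has the longer wavelength.

The neutron has the longer de Broglie wavelength.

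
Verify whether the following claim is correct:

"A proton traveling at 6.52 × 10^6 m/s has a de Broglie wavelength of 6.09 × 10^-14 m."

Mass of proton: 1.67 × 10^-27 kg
True

The claim is correct.

Using λ = h/(mv):
λ = (6.626 × 10^-34 J·s) / (1.67 × 10^-27 kg × 6.52 × 10^6 m/s)
λ = 6.09 × 10^-14 m

This matches the claimed value.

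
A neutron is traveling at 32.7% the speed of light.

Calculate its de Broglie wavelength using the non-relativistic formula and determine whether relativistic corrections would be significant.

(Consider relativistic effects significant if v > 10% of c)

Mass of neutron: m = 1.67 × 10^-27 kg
Yes, relativistic corrections are needed.

Using the non-relativistic de Broglie formula λ = h/(mv):

v = 32.7% × c = 9.803 × 10^7 m/s

λ = h/(mv)
λ = (6.626 × 10^-34 J·s) / (1.67 × 10^-27 kg × 9.803 × 10^7 m/s)
λ = 4.05 × 10^-15 m

Since v = 32.7% of c > 10% of c, relativistic corrections ARE significant and the actual wavelength would differ from this non-relativistic estimate.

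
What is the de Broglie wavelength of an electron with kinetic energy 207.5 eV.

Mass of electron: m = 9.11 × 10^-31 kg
8.51 × 10^-11 m

Using λ = h/√(2mKE):

First convert KE to Joules: KE = 207.5 eV = 3.325 × 10^-17 J

λ = h/√(2mKE)
λ = (6.626 × 10^-34 J·s) / √(2 × 9.11 × 10^-31 kg × 3.325 × 10^-17 J)
λ = 8.51 × 10^-11 m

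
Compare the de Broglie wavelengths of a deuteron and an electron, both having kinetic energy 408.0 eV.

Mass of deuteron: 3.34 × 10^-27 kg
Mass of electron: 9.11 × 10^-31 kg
The electron has the longer wavelength.

Using λ = h/√(2mKE):

For deuteron: λ₁ = h/√(2m₁KE) = 1.00 × 10^-12 m
For electron: λ₂ = h/√(2m₂KE) = 6.07 × 10^-11 m

Since λ ∝ 1/√m at constant kinetic energy, the lighter particle has the longer wavelength.

The electron has the longer de Broglie wavelength.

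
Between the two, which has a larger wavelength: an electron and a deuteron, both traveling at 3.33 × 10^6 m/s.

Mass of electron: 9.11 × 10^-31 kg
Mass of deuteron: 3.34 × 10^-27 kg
The electron has the longer wavelength.

Using λ = h/(mv), since both particles have the same velocity, the wavelength depends only on mass.

For electron: λ₁ = h/(m₁v) = 2.18 × 10^-10 m
For deuteron: λ₂ = h/(m₂v) = 5.96 × 10^-14 m

Since λ ∝ 1/m at constant velocity, the lighter particle has the longer wavelength.

The electron has the longer de Broglie wavelength.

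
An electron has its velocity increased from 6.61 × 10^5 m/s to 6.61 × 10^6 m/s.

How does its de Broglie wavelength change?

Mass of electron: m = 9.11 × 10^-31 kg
The wavelength decreases by a factor of 10.

Using λ = h/(mv):

Initial wavelength: λ₁ = h/(mv₁) = 1.10 × 10^-9 m
Final wavelength: λ₂ = h/(mv₂) = 1.10 × 10^-10 m

Since λ ∝ 1/v, when velocity increases by a factor of 10, the wavelength decreases by a factor of 10.

λ₂/λ₁ = v₁/v₂ = 1/10

The wavelength decreases by a factor of 10.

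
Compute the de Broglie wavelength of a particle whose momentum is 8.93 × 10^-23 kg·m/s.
7.42 × 10^-12 m

Using the de Broglie relation λ = h/p:

λ = h/p
λ = (6.626 × 10^-34 J·s) / (8.93 × 10^-23 kg·m/s)
λ = 7.42 × 10^-12 m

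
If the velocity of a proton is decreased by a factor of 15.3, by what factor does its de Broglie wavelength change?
The wavelength increases by a factor of 15.3.

From λ = h/(mv), the wavelength is inversely proportional to velocity:

λ ∝ 1/v

If v → v/15.3, then λ → 15.3λ

When velocity is decreased by a factor of 15.3, the wavelength increases by a factor of 15.3.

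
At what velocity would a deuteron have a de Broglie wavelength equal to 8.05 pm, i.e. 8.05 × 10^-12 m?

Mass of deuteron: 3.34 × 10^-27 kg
2.46 × 10^4 m/s

From λ = h/(mv), solve for v:

v = h/(mλ)
v = (6.626 × 10^-34 J·s) / (3.34 × 10^-27 kg × 8.05 × 10^-12 m)
v = 2.46 × 10^4 m/s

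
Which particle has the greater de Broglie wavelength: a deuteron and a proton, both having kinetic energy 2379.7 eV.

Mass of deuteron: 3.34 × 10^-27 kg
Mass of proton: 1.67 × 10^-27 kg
The proton has the longer wavelength.

Using λ = h/√(2mKE):

For deuteron: λ₁ = h/√(2m₁KE) = 4.15 × 10^-13 m
For proton: λ₂ = h/√(2m₂KE) = 5.87 × 10^-13 m

Since λ ∝ 1/√m at constant kinetic energy, the lighter particle has the longer wavelength.

The proton has the longer de Broglie wavelength.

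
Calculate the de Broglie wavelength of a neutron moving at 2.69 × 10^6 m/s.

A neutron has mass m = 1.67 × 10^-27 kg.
1.47 × 10^-13 m

Using the de Broglie relation λ = h/(mv):

λ = h/(mv)
λ = (6.626 × 10^-34 J·s) / (1.67 × 10^-27 kg × 2.69 × 10^6 m/s)
λ = 1.47 × 10^-13 m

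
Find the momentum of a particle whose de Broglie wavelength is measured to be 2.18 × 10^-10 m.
3.04 × 10^-24 kg·m/s

From the de Broglie relation λ = h/p, we solve for p:

p = h/λ
p = (6.626 × 10^-34 J·s) / (2.18 × 10^-10 m)
p = 3.04 × 10^-24 kg·m/s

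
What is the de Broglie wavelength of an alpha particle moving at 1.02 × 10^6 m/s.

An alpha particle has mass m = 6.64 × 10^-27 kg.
9.78 × 10^-14 m

Using the de Broglie relation λ = h/(mv):

λ = h/(mv)
λ = (6.626 × 10^-34 J·s) / (6.64 × 10^-27 kg × 1.02 × 10^6 m/s)
λ = 9.78 × 10^-14 m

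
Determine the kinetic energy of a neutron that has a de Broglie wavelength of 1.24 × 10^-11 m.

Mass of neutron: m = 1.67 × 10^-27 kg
8.55 × 10^-19 J (or 5.34 eV)

From λ = h/√(2mKE), we solve for KE:

λ² = h²/(2mKE)
KE = h²/(2mλ²)
KE = (6.626 × 10^-34 J·s)² / (2 × 1.67 × 10^-27 kg × (1.24 × 10^-11 m)²)
KE = 8.55 × 10^-19 J
KE = 5.34 eV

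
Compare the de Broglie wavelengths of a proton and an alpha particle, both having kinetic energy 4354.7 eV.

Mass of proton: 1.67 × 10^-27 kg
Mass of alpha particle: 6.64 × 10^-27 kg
The proton has the longer wavelength.

Using λ = h/√(2mKE):

For proton: λ₁ = h/√(2m₁KE) = 4.34 × 10^-13 m
For alpha particle: λ₂ = h/√(2m₂KE) = 2.18 × 10^-13 m

Since λ ∝ 1/√m at constant kinetic energy, the lighter particle has the longer wavelength.

The proton has the longer de Broglie wavelength.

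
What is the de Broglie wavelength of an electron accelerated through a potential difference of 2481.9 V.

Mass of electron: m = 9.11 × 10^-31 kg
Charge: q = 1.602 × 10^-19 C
2.46 × 10^-11 m

When a particle is accelerated through voltage V, it gains kinetic energy KE = qV.

The de Broglie wavelength is then λ = h/√(2mqV):

λ = h/√(2mqV)
λ = (6.626 × 10^-34 J·s) / √(2 × 9.11 × 10^-31 kg × 1.602 × 10^-19 C × 2481.9 V)
λ = 2.46 × 10^-11 m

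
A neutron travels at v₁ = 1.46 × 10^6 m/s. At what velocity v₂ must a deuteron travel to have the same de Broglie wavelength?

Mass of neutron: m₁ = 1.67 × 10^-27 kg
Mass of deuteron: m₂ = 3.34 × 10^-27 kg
v₂ = 7.30 × 10^5 m/s

For equal de Broglie wavelengths: λ₁ = λ₂

h/(m₁v₁) = h/(m₂v₂)
m₁v₁ = m₂v₂
v₂ = v₁ · (m₁/m₂)

v₂ = 1.46 × 10^6 m/s × (1.67 × 10^-27 kg / 3.34 × 10^-27 kg)
v₂ = 7.30 × 10^5 m/s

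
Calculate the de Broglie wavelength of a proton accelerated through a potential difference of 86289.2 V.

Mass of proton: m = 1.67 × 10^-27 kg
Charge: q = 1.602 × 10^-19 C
9.75 × 10^-14 m

When a particle is accelerated through voltage V, it gains kinetic energy KE = qV.

The de Broglie wavelength is then λ = h/√(2mqV):

λ = h/√(2mqV)
λ = (6.626 × 10^-34 J·s) / √(2 × 1.67 × 10^-27 kg × 1.602 × 10^-19 C × 86289.2 V)
λ = 9.75 × 10^-14 m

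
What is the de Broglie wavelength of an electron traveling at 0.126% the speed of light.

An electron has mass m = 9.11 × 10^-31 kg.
1.93 × 10^-9 m

Using the de Broglie relation λ = h/(mv):

v = 0.126% × c = 3.777 × 10^5 m/s

λ = h/(mv)
λ = (6.626 × 10^-34 J·s) / (9.11 × 10^-31 kg × 3.777 × 10^5 m/s)
λ = 1.93 × 10^-9 m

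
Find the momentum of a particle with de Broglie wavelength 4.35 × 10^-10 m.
1.52 × 10^-24 kg·m/s

From the de Broglie relation λ = h/p, we solve for p:

p = h/λ
p = (6.626 × 10^-34 J·s) / (4.35 × 10^-10 m)
p = 1.52 × 10^-24 kg·m/s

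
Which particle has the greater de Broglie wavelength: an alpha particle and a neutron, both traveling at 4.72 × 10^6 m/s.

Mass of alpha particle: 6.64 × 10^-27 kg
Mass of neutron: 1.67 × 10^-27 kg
The neutron has the longer wavelength.

Using λ = h/(mv), since both particles have the same velocity, the wavelength depends only on mass.

For alpha particle: λ₁ = h/(m₁v) = 2.11 × 10^-14 m
For neutron: λ₂ = h/(m₂v) = 8.41 × 10^-14 m

Since λ ∝ 1/m at constant velocity, the lighter particle has the longer wavelength.

The neutron has the longer de Broglie wavelength.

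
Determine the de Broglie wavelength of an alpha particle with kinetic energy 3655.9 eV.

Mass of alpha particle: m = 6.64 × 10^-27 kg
2.38 × 10^-13 m

Using λ = h/√(2mKE):

First convert KE to Joules: KE = 3655.9 eV = 5.857 × 10^-16 J

λ = h/√(2mKE)
λ = (6.626 × 10^-34 J·s) / √(2 × 6.64 × 10^-27 kg × 5.857 × 10^-16 J)
λ = 2.38 × 10^-13 m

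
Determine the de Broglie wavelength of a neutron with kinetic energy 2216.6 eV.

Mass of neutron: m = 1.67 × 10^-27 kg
6.08 × 10^-13 m

Using λ = h/√(2mKE):

First convert KE to Joules: KE = 2216.6 eV = 3.551 × 10^-16 J

λ = h/√(2mKE)
λ = (6.626 × 10^-34 J·s) / √(2 × 1.67 × 10^-27 kg × 3.551 × 10^-16 J)
λ = 6.08 × 10^-13 m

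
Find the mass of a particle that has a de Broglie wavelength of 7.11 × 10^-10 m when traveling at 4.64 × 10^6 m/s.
2.01 × 10^-31 kg

From the de Broglie relation λ = h/(mv), we solve for m:

m = h/(λv)
m = (6.626 × 10^-34 J·s) / (7.11 × 10^-10 m × 4.64 × 10^6 m/s)
m = 2.01 × 10^-31 kg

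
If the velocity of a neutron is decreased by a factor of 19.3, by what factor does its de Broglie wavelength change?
The wavelength increases by a factor of 19.3.

From λ = h/(mv), the wavelength is inversely proportional to velocity:

λ ∝ 1/v

If v → v/19.3, then λ → 19.3λ

When velocity is decreased by a factor of 19.3, the wavelength increases by a factor of 19.3.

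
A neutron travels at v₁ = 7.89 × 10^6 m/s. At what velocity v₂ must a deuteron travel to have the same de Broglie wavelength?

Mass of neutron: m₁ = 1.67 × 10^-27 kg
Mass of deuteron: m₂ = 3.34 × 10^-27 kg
v₂ = 3.94 × 10^6 m/s

For equal de Broglie wavelengths: λ₁ = λ₂

h/(m₁v₁) = h/(m₂v₂)
m₁v₁ = m₂v₂
v₂ = v₁ · (m₁/m₂)

v₂ = 7.89 × 10^6 m/s × (1.67 × 10^-27 kg / 3.34 × 10^-27 kg)
v₂ = 3.94 × 10^6 m/s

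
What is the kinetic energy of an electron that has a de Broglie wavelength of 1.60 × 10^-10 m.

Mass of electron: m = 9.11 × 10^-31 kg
9.41 × 10^-18 J (or 58.7 eV)

From λ = h/√(2mKE), we solve for KE:

λ² = h²/(2mKE)
KE = h²/(2mλ²)
KE = (6.626 × 10^-34 J·s)² / (2 × 9.11 × 10^-31 kg × (1.60 × 10^-10 m)²)
KE = 9.41 × 10^-18 J
KE = 58.7 eV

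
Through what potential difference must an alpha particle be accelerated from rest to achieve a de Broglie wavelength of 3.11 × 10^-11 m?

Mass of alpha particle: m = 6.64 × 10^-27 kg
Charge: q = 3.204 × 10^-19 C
1.07 × 10^-1 V

From λ = h/√(2mqV), we solve for V:

λ² = h²/(2mqV)
V = h²/(2mqλ²)
V = (6.626 × 10^-34 J·s)² / (2 × 6.64 × 10^-27 kg × 3.204 × 10^-19 C × (3.11 × 10^-11 m)²)
V = 1.07 × 10^-1 V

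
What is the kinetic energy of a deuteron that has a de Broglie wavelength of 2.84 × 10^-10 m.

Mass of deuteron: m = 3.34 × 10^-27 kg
8.15 × 10^-22 J (or 5.09 × 10^-3 eV)

From λ = h/√(2mKE), we solve for KE:

λ² = h²/(2mKE)
KE = h²/(2mλ²)
KE = (6.626 × 10^-34 J·s)² / (2 × 3.34 × 10^-27 kg × (2.84 × 10^-10 m)²)
KE = 8.15 × 10^-22 J
KE = 5.09 × 10^-3 eV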